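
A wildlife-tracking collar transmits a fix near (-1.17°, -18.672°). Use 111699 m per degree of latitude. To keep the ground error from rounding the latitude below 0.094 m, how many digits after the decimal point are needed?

One degree of latitude covers 111699 m.
N decimal places → at most half a unit in the last place, 0.5 × 10⁻ᴺ° = 111699/2 × 10⁻ᴺ m.
Setting 55849.5 × 10⁻ᴺ ≤ 0.094 gives 10ᴺ ≥ 5.941e+05, i.e. N ≥ 5.77.
N = 5 would give 0.558 m (too coarse); N = 6 gives 0.0558 m ≤ 0.094 m.

6 decimal places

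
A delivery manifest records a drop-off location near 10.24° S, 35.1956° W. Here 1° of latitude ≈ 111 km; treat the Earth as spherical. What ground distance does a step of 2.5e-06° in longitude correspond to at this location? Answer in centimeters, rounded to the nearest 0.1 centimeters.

2.5e-06° of longitude at 10.24° is 2.5e-06 × 111000 × cos 10.24° ≈ 2.5e-06 × 109232 = 0.27308 m.
That is 0.27308 m = 27.308 cm.

27.3 centimeters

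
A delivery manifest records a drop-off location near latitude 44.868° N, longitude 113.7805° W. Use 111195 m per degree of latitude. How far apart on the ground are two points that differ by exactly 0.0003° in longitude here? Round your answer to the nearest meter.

24 meters

At 44.868° a degree of longitude is 111195 × cos 44.868° ≈ 78807.7 m, so 0.0003° corresponds to 23.6423 m.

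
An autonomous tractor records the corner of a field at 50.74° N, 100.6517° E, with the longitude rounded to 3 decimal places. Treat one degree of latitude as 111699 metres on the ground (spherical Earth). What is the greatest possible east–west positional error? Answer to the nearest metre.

35 metres

Rounding to 3 decimal places leaves the longitude within ±0.0005° of the true value.
Parallels shrink by cos φ, so at 50.74° a degree of longitude is 111699 × 0.6328 ≈ 70687.6 m.
Maximum E–W displacement: 0.0005 × 70687.6 = 35.3438 m.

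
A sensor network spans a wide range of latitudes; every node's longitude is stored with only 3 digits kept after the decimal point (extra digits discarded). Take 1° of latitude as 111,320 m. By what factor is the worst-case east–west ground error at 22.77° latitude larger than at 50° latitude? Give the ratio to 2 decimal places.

1.43

Truncating at 3 decimal places can drop up to a full unit in the last place, so the longitude may be off by as much as 0.001°.
Error at 22.77° = 0.001° × 111320 × cos 22.77° ≈ 111.32 × 0.9221 = 102.64 m.
At 50°: 0.001° × 111320 × cos 50° = 0.001 × 111320 × 0.6428 ≈ 71.555 m.
The ratio reduces to cos 22.77° / cos 50° = 0.9221/0.6428 ≈ 1.4345.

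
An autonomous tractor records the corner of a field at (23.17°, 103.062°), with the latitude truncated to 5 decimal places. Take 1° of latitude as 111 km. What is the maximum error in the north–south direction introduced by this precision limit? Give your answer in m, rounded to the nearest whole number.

1 m

Truncating at 5 decimal places can drop up to a full unit in the last place, so the latitude may be off by as much as 1e-05°.
North–south distance: 1e-05° × 111000 m/° = 1.11 m.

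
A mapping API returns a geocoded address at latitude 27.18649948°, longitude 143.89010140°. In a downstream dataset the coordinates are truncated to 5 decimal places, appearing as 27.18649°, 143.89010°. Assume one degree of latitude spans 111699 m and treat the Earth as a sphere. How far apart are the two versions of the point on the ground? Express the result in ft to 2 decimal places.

3.50 ft

Δlat = 27.18649948 − 27.18649 = +0.00000948°; Δlon = 143.89010140 − 143.89010 = +0.00000140°.
N–S: 0.00000948° × 111699 m/° = 1.05891 m.
East–west at this latitude: 0.00000140° × 111699 × cos 27.1865° ≈ 0.00000140 × 99359 = 0.139103 m.
Distance: √(1.05891² + 0.139103²) ≈ 1.068 m.
In feet: 1.068 m ÷ 0.3048 ≈ 3.504 ft.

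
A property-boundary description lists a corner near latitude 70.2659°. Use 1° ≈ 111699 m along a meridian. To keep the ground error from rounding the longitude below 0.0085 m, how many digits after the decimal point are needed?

At 70.2659° one degree of longitude covers 111699 × cos 70.2659° ≈ 111699 × 0.3377 ≈ 37715.8 m.
N decimal places → at most half a unit in the last place, 0.5 × 10⁻ᴺ° = 37715.8/2 × 10⁻ᴺ m.
Setting 18857.9 × 10⁻ᴺ ≤ 0.0085 gives 10ᴺ ≥ 2.219e+06, i.e. N ≥ 6.35.
So 7 decimal places suffice (0.00189 m); 6 would allow up to 0.0189 m.

7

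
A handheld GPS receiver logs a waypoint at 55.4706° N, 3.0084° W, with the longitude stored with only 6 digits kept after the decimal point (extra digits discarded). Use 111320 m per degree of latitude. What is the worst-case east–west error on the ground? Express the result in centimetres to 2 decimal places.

6.31 centimetres

Truncating at 6 decimal places can drop up to a full unit in the last place, so the longitude may be off by as much as 1e-06°.
Parallels shrink by cos φ, so at 55.4706° a degree of longitude is 111320 × 0.5668 ≈ 63099.4 m.
So at most 1e-06° × 63099.4 ≈ 0.0630994 m east–west.
That is 0.0630994 m = 6.3099 cm.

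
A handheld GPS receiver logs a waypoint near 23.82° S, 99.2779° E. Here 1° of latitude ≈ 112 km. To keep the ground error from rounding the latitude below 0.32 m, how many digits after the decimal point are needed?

One degree of latitude covers 112000 m.
N decimal places → at most half a unit in the last place, 0.5 × 10⁻ᴺ° = 112000/2 × 10⁻ᴺ m.
Need 0.5 × 112000 × 10⁻ᴺ ≤ 0.32 → 10⁻ᴺ ≤ 5.714e-06, so N ≥ 5.24.
At 5 places the error can reach 0.56 m, but 6 places keeps it to 0.056 m.

6 decimal places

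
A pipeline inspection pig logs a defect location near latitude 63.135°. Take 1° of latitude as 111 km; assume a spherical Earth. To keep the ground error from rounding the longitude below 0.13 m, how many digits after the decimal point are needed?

6

At 63.135° one degree of longitude covers 111000 × cos 63.135° ≈ 111000 × 0.4519 ≈ 50159.8 m.
N decimal places → at most half a unit in the last place, 0.5 × 10⁻ᴺ° = 50159.8/2 × 10⁻ᴺ m.
Setting 25079.9 × 10⁻ᴺ ≤ 0.13 gives 10ᴺ ≥ 1.929e+05, i.e. N ≥ 5.29.
At 5 places the error can reach 0.251 m, but 6 places keeps it to 0.0251 m.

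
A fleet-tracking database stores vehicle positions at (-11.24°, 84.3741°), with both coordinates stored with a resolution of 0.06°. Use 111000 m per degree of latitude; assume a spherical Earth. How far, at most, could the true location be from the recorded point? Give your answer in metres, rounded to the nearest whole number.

With a 0.06° grid the true value lies within half a step, ±0.06°/2 = ±0.03°, of the stored one.
North–south component: 0.03° × 111000 = 3330 m.
East–west component at 11.24°: 0.03° × 111000 × cos 11.24° ≈ 0.03 × 108871 ≈ 3266.13 m.
Worst case both components are at the extreme and orthogonal: √(3330² + 3266.13²) ≈ 4664.39 m.

4664 metres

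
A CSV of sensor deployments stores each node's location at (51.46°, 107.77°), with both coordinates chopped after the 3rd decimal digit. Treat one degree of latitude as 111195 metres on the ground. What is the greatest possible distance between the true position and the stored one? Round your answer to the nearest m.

131 m

Truncating at 3 decimal places can drop up to a full unit in the last place, so each coordinate may be off by as much as 0.001°.
Latitude error → 0.001 × 111195 = 111.195 m along the meridian.
East–west component at 51.46°: 0.001° × 111195 × cos 51.46° ≈ 0.001 × 69281.3 ≈ 69.2813 m.
Worst case both components are at the extreme and orthogonal: √(111.195² + 69.2813²) ≈ 131.012 m.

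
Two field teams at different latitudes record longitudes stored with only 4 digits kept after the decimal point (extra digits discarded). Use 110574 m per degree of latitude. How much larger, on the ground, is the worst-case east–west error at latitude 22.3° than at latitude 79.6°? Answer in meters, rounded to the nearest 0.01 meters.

Truncating at 4 decimal places can drop up to a full unit in the last place, so the longitude may be off by as much as 0.0001°.
At 22.3°: 0.0001° × 110574 × cos 22.3° = 0.0001 × 110574 × 0.9252 ≈ 10.23 m.
At 79.6°: 0.0001° × 110574 × cos 79.6° = 0.0001 × 110574 × 0.1805 ≈ 1.9961 m.
Difference: 10.23 − 1.9961 = 8.2343 m.

8.23 meters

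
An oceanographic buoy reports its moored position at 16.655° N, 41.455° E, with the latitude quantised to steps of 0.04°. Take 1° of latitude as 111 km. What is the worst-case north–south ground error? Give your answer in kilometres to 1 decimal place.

2.2 kilometres

With a 0.04° grid the true value lies within half a step, ±0.04°/2 = ±0.02°, of the stored one.
North–south distance: 0.02° × 111000 m/° = 2220 m.
That is 2220 m = 2.22 km.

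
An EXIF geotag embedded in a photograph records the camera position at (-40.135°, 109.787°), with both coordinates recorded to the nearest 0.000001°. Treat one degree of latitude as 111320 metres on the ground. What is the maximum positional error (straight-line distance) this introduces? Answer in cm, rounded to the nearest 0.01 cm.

7.01 cm

Rounding to 6 decimal places leaves each coordinate within ±5e-07° of the true value.
Latitude error → 5e-07 × 111320 = 0.05566 m along the meridian.
E–W at 40.135°: 5e-07° × 111320 × cos 40.135° = 5e-07 × 111320 × 0.7645 ≈ 0.0425536 m.
Combining orthogonally: (0.05566² + 0.0425536²)^½ ≈ 0.0700632 m.
That is 0.0700632 m = 7.0063 cm.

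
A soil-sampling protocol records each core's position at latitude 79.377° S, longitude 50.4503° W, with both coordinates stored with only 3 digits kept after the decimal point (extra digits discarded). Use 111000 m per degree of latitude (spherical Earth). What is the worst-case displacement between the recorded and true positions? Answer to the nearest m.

Truncating at 3 decimal places can drop up to a full unit in the last place, so each coordinate may be off by as much as 0.001°.
N–S: 0.001° × 111000 m/° = 111 m.
E–W at 79.377°: 0.001° × 111000 × cos 79.377° = 0.001 × 111000 × 0.1843 ≈ 20.4624 m.
The two errors are perpendicular, so the maximum displacement is √(111² + 20.4624²) ≈ 112.87 m.

113 m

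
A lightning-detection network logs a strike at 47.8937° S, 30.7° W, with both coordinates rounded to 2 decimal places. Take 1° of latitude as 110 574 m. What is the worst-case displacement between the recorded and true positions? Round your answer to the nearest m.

666 m

Rounding to 2 decimal places leaves each coordinate within ±0.005° of the true value.
North–south component: 0.005° × 110574 = 552.87 m.
Longitude error → 0.005 × 110574 × cos 47.8937° = 0.005 × 110574 × 0.6705 ≈ 370.704 m.
Worst case both components are at the extreme and orthogonal: √(552.87² + 370.704²) ≈ 665.648 m.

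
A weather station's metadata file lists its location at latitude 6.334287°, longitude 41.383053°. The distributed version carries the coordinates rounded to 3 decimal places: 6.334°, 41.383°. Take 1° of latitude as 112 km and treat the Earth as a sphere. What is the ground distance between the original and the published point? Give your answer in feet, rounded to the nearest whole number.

107 feet

The latitude changed by +0.000287° and the longitude by +0.000053°.
N–S: 0.000287° × 112000 m/° = 32.144 m.
East–west at this latitude: 0.000053° × 112000 × cos 6.334° ≈ 0.000053 × 111316 = 5.89976 m.
Combined displacement = (32.144² + 5.89976²)^½ ≈ 32.6809 m.
In feet: 32.6809 m ÷ 0.3048 ≈ 107.22 ft.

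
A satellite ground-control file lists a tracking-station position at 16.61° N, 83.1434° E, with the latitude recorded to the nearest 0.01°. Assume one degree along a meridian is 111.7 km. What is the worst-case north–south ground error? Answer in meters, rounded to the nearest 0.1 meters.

Rounding to 2 decimal places leaves the latitude within ±0.005° of the true value.
So the N–S error is at most 0.005 × 111700 = 558.5 m.

558.5 meters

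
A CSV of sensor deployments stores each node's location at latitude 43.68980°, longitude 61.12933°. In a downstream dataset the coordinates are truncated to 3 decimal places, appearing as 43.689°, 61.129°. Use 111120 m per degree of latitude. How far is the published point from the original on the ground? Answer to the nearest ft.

304 ft

Δlat = 43.68980 − 43.689 = +0.00080°; Δlon = 61.12933 − 61.129 = +0.00033°.
North–south shift: 0.00080 × 111120 = 88.896 m.
E–W at 43.689°: 0.00033° × 111120 × cos 43.689° = 0.00033 × 111120 × 0.7231 ≈ 26.5158 m.
Hypotenuse of the two orthogonal shifts: √(88.896² + 26.5158²) = 92.7663 m.
Converting: 92.7663 m × 3.2808 ft/m ≈ 304.35 ft.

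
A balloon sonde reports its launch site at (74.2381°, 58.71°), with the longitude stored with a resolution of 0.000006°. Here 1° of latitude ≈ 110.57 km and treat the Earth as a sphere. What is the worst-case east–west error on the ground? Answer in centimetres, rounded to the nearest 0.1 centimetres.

With a 0.000006° grid the true value lies within half a step, ±0.000006°/2 = ±3e-06°, of the stored one.
One degree of longitude at 74.2381° is 110570 × cos 74.2381° ≈ 110570 × 0.2716 = 30035.3 m.
So at most 3e-06° × 30035.3 ≈ 0.0901058 m east–west.
That is 0.0901058 m = 9.0106 cm.

9.0 centimetres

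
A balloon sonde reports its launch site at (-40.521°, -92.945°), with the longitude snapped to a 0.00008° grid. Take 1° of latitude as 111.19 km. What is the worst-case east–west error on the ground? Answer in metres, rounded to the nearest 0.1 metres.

3.4 metres

With a 0.00008° grid the true value lies within half a step, ±0.00008°/2 = ±4e-05°, of the stored one.
One degree of longitude at 40.521° is 111190 × cos 40.521° ≈ 111190 × 0.7602 = 84523.1 m.
Maximum E–W displacement: 4e-05 × 84523.1 = 3.38092 m.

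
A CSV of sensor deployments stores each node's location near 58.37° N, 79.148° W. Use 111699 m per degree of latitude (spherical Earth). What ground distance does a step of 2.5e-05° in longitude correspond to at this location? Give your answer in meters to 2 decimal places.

1.46 meters

At 58.37° a degree of longitude is 111699 × cos 58.37° ≈ 58578.5 m, so 2.5e-05° corresponds to 1.46446 m.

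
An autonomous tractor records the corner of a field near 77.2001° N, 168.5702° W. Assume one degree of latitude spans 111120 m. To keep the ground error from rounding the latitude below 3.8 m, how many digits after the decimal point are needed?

One degree of latitude covers 111120 m.
Rounding to N decimal places gives at most 0.5 × 10⁻ᴺ degrees of error, i.e. 0.5 × 10⁻ᴺ × 111120 m.
Setting 55560 × 10⁻ᴺ ≤ 3.8 gives 10ᴺ ≥ 1.462e+04, i.e. N ≥ 4.16.
At 4 places the error can reach 5.56 m, but 5 places keeps it to 0.556 m.

5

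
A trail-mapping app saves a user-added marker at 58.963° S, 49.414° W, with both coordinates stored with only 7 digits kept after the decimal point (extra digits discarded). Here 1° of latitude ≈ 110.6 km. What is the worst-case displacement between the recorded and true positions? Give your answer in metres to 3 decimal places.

Truncating at 7 decimal places can drop up to a full unit in the last place, so each coordinate may be off by as much as 1e-07°.
N–S: 1e-07° × 110600 m/° = 0.01106 m.
East–west component at 58.963°: 1e-07° × 110600 × cos 58.963° ≈ 1e-07 × 57024.4 ≈ 0.00570244 m.
Worst case both components are at the extreme and orthogonal: √(0.01106² + 0.00570244²) ≈ 0.0124435 m.

0.012 metres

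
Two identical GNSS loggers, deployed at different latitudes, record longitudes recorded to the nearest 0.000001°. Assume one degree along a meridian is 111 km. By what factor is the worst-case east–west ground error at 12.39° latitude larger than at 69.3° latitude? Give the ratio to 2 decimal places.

2.76

Rounding to 6 decimal places leaves the longitude within ±5e-07° of the true value.
Error at 12.39° = 5e-07° × 111000 × cos 12.39° ≈ 0.0555 × 0.9767 = 0.054207 m.
At 69.3°: 5e-07° × 111000 × cos 69.3° = 5e-07 × 111000 × 0.3535 ≈ 0.019618 m.
The ratio reduces to cos 12.39° / cos 69.3° = 0.9767/0.3535 ≈ 2.7632.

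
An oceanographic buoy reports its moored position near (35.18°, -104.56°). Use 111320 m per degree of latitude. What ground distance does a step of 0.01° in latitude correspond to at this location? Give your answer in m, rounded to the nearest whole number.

Along a meridian 0.01° is 0.01 × 111320 = 1113.2 m.

1113 m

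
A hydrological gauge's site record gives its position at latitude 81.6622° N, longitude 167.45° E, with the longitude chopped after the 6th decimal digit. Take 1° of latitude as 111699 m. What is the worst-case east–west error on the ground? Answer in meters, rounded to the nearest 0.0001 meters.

0.0162 meters

Truncating at 6 decimal places can drop up to a full unit in the last place, so the longitude may be off by as much as 1e-06°.
At latitude 81.6622° a degree of longitude spans 111699 m × cos 81.6622° = 111699 × 0.1450 ≈ 16197.4 m.
So at most 1e-06° × 16197.4 ≈ 0.0161974 m east–west.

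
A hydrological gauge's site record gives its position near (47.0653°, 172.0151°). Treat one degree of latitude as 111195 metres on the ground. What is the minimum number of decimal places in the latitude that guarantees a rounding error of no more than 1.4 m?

One degree of latitude covers 111195 m.
Rounding to N decimal places gives at most 0.5 × 10⁻ᴺ degrees of error, i.e. 0.5 × 10⁻ᴺ × 111195 m.
Need 0.5 × 111195 × 10⁻ᴺ ≤ 1.4 → 10⁻ᴺ ≤ 2.518e-05, so N ≥ 4.60.
N = 4 would give 5.56 m (too coarse); N = 5 gives 0.556 m ≤ 1.4 m.

5 decimal places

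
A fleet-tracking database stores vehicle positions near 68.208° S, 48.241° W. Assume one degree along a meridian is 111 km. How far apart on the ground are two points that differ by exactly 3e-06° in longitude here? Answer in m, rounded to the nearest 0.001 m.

0.124 m

At 68.208° a degree of longitude is 111000 × cos 68.208° ≈ 41207.4 m, so 3e-06° corresponds to 0.123622 m.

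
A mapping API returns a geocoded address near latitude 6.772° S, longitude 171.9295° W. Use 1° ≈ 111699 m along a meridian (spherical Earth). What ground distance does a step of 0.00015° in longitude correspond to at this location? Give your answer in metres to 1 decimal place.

At 6.772° a degree of longitude is 111699 × cos 6.772° ≈ 110920 m, so 0.00015° corresponds to 16.638 m.

16.6 metres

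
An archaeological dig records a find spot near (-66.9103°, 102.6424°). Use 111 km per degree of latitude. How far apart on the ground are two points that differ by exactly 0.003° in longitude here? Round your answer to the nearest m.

131 m

At 66.9103° a degree of longitude is 111000 × cos 66.9103° ≈ 43531.1 m, so 0.003° corresponds to 130.593 m.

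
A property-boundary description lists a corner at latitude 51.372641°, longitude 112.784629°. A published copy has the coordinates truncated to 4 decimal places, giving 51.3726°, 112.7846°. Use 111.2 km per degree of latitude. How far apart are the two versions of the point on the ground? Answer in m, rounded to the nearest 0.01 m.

4.98 m

The latitude changed by +0.000041° and the longitude by +0.000029°.
North–south shift: 0.000041 × 111200 = 4.5592 m.
East–west at this latitude: 0.000029° × 111200 × cos 51.3726° ≈ 0.000029 × 69417 = 2.01309 m.
Hypotenuse of the two orthogonal shifts: √(4.5592² + 2.01309²) = 4.98386 m.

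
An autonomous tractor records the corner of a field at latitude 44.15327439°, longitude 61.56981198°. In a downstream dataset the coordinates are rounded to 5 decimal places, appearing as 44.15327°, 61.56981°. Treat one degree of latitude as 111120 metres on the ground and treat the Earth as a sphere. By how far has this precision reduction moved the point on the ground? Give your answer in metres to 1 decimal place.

0.5 metres

The latitude changed by +0.00000439° and the longitude by +0.00000198°.
N–S: 0.00000439° × 111120 m/° = 0.487817 m.
E–W at 44.1533°: 0.00000198° × 111120 × cos 44.1533° = 0.00000198 × 111120 × 0.7175 ≈ 0.157858 m.
Combined displacement = (0.487817² + 0.157858²)^½ ≈ 0.512723 m.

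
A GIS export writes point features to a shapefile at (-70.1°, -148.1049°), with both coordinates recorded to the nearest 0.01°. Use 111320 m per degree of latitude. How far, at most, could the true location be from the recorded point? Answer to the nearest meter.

Rounding to 2 decimal places leaves each coordinate within ±0.005° of the true value.
North–south component: 0.005° × 111320 = 556.6 m.
Longitude error → 0.005 × 111320 × cos 70.1° = 0.005 × 111320 × 0.3404 ≈ 189.455 m.
The two errors are perpendicular, so the maximum displacement is √(556.6² + 189.455²) ≈ 587.96 m.

588 meters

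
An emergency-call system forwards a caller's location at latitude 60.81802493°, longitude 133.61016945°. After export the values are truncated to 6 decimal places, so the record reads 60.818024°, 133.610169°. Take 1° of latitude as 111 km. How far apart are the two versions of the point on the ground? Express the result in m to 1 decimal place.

0.1 m

The latitude changed by +0.00000093° and the longitude by +0.00000045°.
N–S: 0.00000093° × 111000 m/° = 0.10323 m.
East–west at this latitude: 0.00000045° × 111000 × cos 60.818° ≈ 0.00000045 × 54121.9 = 0.0243549 m.
Hypotenuse of the two orthogonal shifts: √(0.10323² + 0.0243549²) = 0.106064 m.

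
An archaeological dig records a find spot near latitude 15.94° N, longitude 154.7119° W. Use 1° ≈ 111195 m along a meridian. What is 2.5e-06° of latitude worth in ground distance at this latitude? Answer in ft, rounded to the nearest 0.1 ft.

2.5e-06° × 111195 m/° = 0.277987 m.
In feet: 0.277987 m ÷ 0.3048 ≈ 0.91203 ft.

0.9 ft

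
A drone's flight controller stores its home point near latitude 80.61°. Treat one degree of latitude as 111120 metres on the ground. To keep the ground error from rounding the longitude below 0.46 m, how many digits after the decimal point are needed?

5

At 80.61° one degree of longitude covers 111120 × cos 80.61° ≈ 111120 × 0.1632 ≈ 18129.6 m.
Rounding to N decimal places gives at most 0.5 × 10⁻ᴺ degrees of error, i.e. 0.5 × 10⁻ᴺ × 18129.6 m.
Setting 9064.82 × 10⁻ᴺ ≤ 0.46 gives 10ᴺ ≥ 1.971e+04, i.e. N ≥ 4.29.
So 5 decimal places suffice (0.0906 m); 4 would allow up to 0.906 m.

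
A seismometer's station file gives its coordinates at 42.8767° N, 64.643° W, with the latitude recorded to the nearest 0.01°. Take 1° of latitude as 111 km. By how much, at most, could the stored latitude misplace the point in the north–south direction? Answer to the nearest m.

555 m

Rounding to 2 decimal places leaves the latitude within ±0.005° of the true value.
So the N–S error is at most 0.005 × 111000 = 555 m.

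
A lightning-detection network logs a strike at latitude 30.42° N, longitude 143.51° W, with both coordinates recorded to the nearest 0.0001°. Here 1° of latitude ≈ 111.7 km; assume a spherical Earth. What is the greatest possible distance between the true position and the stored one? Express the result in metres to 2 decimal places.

7.37 metres

Rounding to 4 decimal places leaves each coordinate within ±5e-05° of the true value.
N–S: 5e-05° × 111700 m/° = 5.585 m.
East–west component at 30.42°: 5e-05° × 111700 × cos 30.42° ≈ 5e-05 × 96323 ≈ 4.81615 m.
Combining orthogonally: (5.585² + 4.81615²)^½ ≈ 7.37479 m.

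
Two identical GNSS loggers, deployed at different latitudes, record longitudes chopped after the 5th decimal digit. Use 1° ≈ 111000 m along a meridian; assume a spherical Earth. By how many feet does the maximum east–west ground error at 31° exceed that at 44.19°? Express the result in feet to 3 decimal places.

Truncating at 5 decimal places can drop up to a full unit in the last place, so the longitude may be off by as much as 1e-05°.
At 31°: 1e-05° × 111000 × cos 31° = 1e-05 × 111000 × 0.8572 ≈ 0.95146 m.
Error at 44.19° = 1e-05° × 111000 × cos 44.19° ≈ 1.11 × 0.7170 = 0.79591 m.
Difference: 0.95146 − 0.79591 = 0.15555 m.
In feet: 0.15555 m ÷ 0.3048 ≈ 0.51033 ft.

0.510 feet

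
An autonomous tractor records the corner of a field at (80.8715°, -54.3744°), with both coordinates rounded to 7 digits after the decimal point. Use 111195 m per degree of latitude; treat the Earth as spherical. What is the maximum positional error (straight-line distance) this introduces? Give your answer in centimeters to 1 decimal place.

Rounding to 7 decimal places leaves each coordinate within ±5e-08° of the true value.
N–S: 5e-08° × 111195 m/° = 0.00555975 m.
East–west component at 80.8715°: 5e-08° × 111195 × cos 80.8715° ≈ 5e-08 × 17641 ≈ 0.00088205 m.
The two errors are perpendicular, so the maximum displacement is √(0.00555975² + 0.00088205²) ≈ 0.00562928 m.
That is 0.00562928 m = 0.56293 cm.

0.6 centimeters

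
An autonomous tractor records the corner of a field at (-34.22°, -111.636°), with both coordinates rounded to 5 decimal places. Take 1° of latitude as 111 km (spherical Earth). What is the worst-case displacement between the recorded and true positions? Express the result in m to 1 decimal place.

0.7 m

Rounding to 5 decimal places leaves each coordinate within ±5e-06° of the true value.
N–S: 5e-06° × 111000 m/° = 0.555 m.
East–west component at 34.22°: 5e-06° × 111000 × cos 34.22° ≈ 5e-06 × 91784.2 ≈ 0.458921 m.
The two errors are perpendicular, so the maximum displacement is √(0.555² + 0.458921²) ≈ 0.720162 m.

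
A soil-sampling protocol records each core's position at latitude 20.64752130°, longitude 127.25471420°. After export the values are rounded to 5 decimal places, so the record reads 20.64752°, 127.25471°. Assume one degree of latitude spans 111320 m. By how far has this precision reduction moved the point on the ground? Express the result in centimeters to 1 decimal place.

The latitude changed by +0.00000130° and the longitude by +0.00000420°.
N–S: 0.00000130° × 111320 m/° = 0.144716 m.
E–W at 20.6475°: 0.00000420° × 111320 × cos 20.6475° = 0.00000420 × 111320 × 0.9358 ≈ 0.437512 m.
Hypotenuse of the two orthogonal shifts: √(0.144716² + 0.437512²) = 0.460825 m.
That is 0.460825 m = 46.083 cm.

46.1 centimeters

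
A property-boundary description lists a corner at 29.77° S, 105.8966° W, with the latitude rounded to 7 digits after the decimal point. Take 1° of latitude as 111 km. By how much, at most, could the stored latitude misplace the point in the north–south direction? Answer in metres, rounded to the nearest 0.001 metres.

0.006 metres

Rounding to 7 decimal places leaves the latitude within ±5e-08° of the true value.
So the N–S error is at most 5e-08 × 111000 = 0.00555 m.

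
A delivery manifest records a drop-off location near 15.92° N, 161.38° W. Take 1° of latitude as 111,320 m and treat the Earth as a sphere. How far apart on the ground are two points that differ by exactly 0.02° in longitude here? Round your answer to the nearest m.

2141 m

At 15.92° a degree of longitude is 111320 × cos 15.92° ≈ 107050 m, so 0.02° corresponds to 2141.01 m.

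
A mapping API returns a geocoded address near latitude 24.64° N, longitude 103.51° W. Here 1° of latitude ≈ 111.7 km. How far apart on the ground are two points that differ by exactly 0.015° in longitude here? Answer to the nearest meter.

1523 meters

0.015° of longitude at 24.64° is 0.015 × 111700 × cos 24.64° ≈ 0.015 × 101529 = 1522.94 m.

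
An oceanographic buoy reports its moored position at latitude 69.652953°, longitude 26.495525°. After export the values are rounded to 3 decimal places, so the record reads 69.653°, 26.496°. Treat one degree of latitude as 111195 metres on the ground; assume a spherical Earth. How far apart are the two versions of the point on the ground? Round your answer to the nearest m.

19 m

Δlat = 69.652953 − 69.653 = -0.000047°; Δlon = 26.495525 − 26.496 = -0.000475°.
N–S: -0.000047° × 111195 m/° = -5.22617 m.
E–W at 69.653°: -0.000475° × 111195 × cos 69.653° = -0.000475 × 111195 × 0.3477 ≈ -18.3649 m.
Hypotenuse of the two orthogonal shifts: √(5.22617² + 18.3649²) = 19.0941 m.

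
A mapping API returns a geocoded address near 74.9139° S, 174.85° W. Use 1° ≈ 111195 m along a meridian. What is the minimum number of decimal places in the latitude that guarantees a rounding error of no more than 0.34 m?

One degree of latitude covers 111195 m.
N decimal places → at most half a unit in the last place, 0.5 × 10⁻ᴺ° = 111195/2 × 10⁻ᴺ m.
Setting 55597.5 × 10⁻ᴺ ≤ 0.34 gives 10ᴺ ≥ 1.635e+05, i.e. N ≥ 5.21.
At 5 places the error can reach 0.556 m, but 6 places keeps it to 0.0556 m.

6 decimal places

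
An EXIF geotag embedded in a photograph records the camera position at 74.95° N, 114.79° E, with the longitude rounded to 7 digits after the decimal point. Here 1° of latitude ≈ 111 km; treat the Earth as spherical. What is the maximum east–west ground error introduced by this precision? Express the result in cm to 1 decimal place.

0.1 cm

Rounding to 7 decimal places leaves the longitude within ±5e-08° of the true value.
At latitude 74.95° a degree of longitude spans 111000 m × cos 74.95° = 111000 × 0.2597 ≈ 28822.5 m.
Maximum E–W displacement: 5e-08 × 28822.5 = 0.00144112 m.
That is 0.00144112 m = 0.14411 cm.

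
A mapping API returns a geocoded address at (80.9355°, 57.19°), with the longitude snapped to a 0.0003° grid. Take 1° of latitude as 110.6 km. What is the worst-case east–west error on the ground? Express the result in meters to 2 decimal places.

2.61 meters

With a 0.0003° grid the true value lies within half a step, ±0.0003°/2 = ±0.00015°, of the stored one.
One degree of longitude at 80.9355° is 110600 × cos 80.9355° ≈ 110600 × 0.1575 = 17424.6 m.
East–west error: 0.00015° × 17424.6 m/° ≈ 2.61369 m.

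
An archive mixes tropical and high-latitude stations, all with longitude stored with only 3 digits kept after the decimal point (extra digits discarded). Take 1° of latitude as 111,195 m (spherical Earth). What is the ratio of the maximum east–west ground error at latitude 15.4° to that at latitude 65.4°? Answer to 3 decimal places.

Truncating at 3 decimal places can drop up to a full unit in the last place, so the longitude may be off by as much as 0.001°.
At 15.4°: 0.001° × 111195 × cos 15.4° = 0.001 × 111195 × 0.9641 ≈ 107.2 m.
At 65.4°: 0.001° × 111195 × cos 65.4° = 0.001 × 111195 × 0.4163 ≈ 46.288 m.
Ratio: 107.2 / 46.288 = cos 15.4° / cos 65.4° ≈ 2.3160.

2.316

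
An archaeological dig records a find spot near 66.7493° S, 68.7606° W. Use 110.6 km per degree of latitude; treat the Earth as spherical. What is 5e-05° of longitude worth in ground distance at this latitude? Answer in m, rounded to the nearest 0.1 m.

2.2 m

One degree of longitude here spans 110600 × cos 66.7493° = 110600 × 0.3948 ≈ 43659.9 m; 5e-05° of that is 2.183 m.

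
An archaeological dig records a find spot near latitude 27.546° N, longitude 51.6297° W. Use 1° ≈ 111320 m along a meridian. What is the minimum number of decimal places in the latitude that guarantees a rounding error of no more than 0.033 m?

One degree of latitude covers 111320 m.
Rounding to N decimal places gives at most 0.5 × 10⁻ᴺ degrees of error, i.e. 0.5 × 10⁻ᴺ × 111320 m.
Setting 55660 × 10⁻ᴺ ≤ 0.033 gives 10ᴺ ≥ 1.687e+06, i.e. N ≥ 6.23.
At 6 places the error can reach 0.0557 m, but 7 places keeps it to 0.00557 m.

7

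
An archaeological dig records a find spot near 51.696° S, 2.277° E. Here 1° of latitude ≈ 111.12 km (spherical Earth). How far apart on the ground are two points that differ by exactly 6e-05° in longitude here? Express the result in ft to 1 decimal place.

13.6 ft

One degree of longitude here spans 111120 × cos 51.696° = 111120 × 0.6198 ≈ 68875.9 m; 6e-05° of that is 4.13256 m.
In feet: 4.13256 m ÷ 0.3048 ≈ 13.558 ft.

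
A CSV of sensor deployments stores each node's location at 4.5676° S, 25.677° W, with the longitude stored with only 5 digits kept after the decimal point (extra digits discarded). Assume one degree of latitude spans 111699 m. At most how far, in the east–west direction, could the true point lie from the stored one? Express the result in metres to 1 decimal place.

Truncating at 5 decimal places can drop up to a full unit in the last place, so the longitude may be off by as much as 1e-05°.
One degree of longitude at 4.5676° is 111699 × cos 4.5676° ≈ 111699 × 0.9968 = 111344 m.
Maximum E–W displacement: 1e-05 × 111344 = 1.11344 m.

1.1 metres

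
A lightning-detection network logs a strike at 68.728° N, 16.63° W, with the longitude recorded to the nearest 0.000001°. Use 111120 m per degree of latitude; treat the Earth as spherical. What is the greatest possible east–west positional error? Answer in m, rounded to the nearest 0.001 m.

0.020 m

Rounding to 6 decimal places leaves the longitude within ±5e-07° of the true value.
Parallels shrink by cos φ, so at 68.728° a degree of longitude is 111120 × 0.3628 ≈ 40313.9 m.
So at most 5e-07° × 40313.9 ≈ 0.0201569 m east–west.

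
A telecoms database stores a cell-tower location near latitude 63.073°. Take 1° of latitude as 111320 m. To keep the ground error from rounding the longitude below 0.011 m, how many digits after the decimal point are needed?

At 63.073° one degree of longitude covers 111320 × cos 63.073° ≈ 111320 × 0.4529 ≈ 50411.8 m.
With N decimal places the half-ulp bound is 0.5·10⁻ᴺ°, or 0.5·10⁻ᴺ × 50411.8 m on the ground.
Need 0.5 × 50411.8 × 10⁻ᴺ ≤ 0.011 → 10⁻ᴺ ≤ 4.364e-07, so N ≥ 6.36.
N = 6 would give 0.0252 m (too coarse); N = 7 gives 0.00252 m ≤ 0.011 m.

7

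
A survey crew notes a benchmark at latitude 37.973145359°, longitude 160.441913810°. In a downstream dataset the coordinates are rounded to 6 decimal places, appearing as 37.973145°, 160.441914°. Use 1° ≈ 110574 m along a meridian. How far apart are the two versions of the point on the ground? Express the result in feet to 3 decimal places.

0.141 feet

The latitude changed by +0.000000359° and the longitude by -0.000000190°.
N–S: 0.000000359° × 110574 m/° = 0.0396961 m.
E–W at 37.9731°: -0.000000190° × 110574 × cos 37.9731° = -0.000000190 × 110574 × 0.7883 ≈ -0.0165614 m.
Distance: √(0.0396961² + 0.0165614²) ≈ 0.0430123 m.
In feet: 0.0430123 m ÷ 0.3048 ≈ 0.14112 ft.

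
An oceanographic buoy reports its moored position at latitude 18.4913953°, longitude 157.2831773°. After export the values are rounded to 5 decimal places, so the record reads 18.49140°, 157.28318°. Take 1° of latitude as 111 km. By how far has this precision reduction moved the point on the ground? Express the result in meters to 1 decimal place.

The latitude changed by -0.0000047° and the longitude by -0.0000027°.
N–S: -0.0000047° × 111000 m/° = -0.5217 m.
East–west at this latitude: -0.0000027° × 111000 × cos 18.4914° ≈ -0.0000027 × 105269 = -0.284227 m.
Distance: √(0.5217² + 0.284227²) ≈ 0.594101 m.

0.6 meters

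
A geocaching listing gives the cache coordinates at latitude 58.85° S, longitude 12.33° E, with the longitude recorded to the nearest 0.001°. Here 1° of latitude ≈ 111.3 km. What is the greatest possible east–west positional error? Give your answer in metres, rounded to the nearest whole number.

Rounding to 3 decimal places leaves the longitude within ±0.0005° of the true value.
One degree of longitude at 58.85° is 111300 × cos 58.85° ≈ 111300 × 0.5173 = 57573.3 m.
East–west error: 0.0005° × 57573.3 m/° ≈ 28.7867 m.

29 metres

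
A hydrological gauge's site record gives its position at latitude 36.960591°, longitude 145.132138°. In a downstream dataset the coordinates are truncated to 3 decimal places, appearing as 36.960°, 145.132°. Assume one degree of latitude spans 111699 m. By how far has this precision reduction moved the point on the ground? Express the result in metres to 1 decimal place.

67.2 metres

The latitude changed by +0.000591° and the longitude by +0.000138°.
North–south shift: 0.000591 × 111699 = 66.0141 m.
East–west at this latitude: 0.000138° × 111699 × cos 36.96° ≈ 0.000138 × 89253.7 = 12.317 m.
Hypotenuse of the two orthogonal shifts: √(66.0141² + 12.317²) = 67.1533 m.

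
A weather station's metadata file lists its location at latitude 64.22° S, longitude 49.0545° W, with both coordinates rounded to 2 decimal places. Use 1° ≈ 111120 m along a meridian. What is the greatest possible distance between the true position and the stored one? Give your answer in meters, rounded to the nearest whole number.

606 meters

Rounding to 2 decimal places leaves each coordinate within ±0.005° of the true value.
N–S: 0.005° × 111120 m/° = 555.6 m.
E–W at 64.22°: 0.005° × 111120 × cos 64.22° = 0.005 × 111120 × 0.4349 ≈ 241.64 m.
Combining orthogonally: (555.6² + 241.64²)^½ ≈ 605.872 m.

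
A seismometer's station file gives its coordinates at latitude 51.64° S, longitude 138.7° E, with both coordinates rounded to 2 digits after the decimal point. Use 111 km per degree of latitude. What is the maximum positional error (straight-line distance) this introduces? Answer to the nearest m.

Rounding to 2 decimal places leaves each coordinate within ±0.005° of the true value.
N–S: 0.005° × 111000 m/° = 555 m.
East–west component at 51.64°: 0.005° × 111000 × cos 51.64° ≈ 0.005 × 68886.7 ≈ 344.433 m.
The two errors are perpendicular, so the maximum displacement is √(555² + 344.433²) ≈ 653.192 m.

653 m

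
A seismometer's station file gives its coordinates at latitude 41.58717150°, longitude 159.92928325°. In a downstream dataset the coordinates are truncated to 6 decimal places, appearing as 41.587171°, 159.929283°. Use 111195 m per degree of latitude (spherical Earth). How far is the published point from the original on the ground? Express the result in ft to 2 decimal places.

0.19 ft

The latitude changed by +0.00000050° and the longitude by +0.00000025°.
North–south shift: 0.00000050 × 111195 = 0.0555975 m.
E–W at 41.5872°: 0.00000025° × 111195 × cos 41.5872° = 0.00000025 × 111195 × 0.7479 ≈ 0.020792 m.
Hypotenuse of the two orthogonal shifts: √(0.0555975² + 0.020792²) = 0.0593581 m.
In feet: 0.0593581 m ÷ 0.3048 ≈ 0.19474 ft.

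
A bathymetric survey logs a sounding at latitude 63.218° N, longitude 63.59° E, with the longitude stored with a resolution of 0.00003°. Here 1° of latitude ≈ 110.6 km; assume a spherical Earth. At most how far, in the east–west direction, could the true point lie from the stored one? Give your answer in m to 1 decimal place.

With a 0.00003° grid the true value lies within half a step, ±0.00003°/2 = ±1.5e-05°, of the stored one.
Parallels shrink by cos φ, so at 63.218° a degree of longitude is 110600 × 0.4506 ≈ 49836 m.
So at most 1.5e-05° × 49836 ≈ 0.747541 m east–west.

0.7 m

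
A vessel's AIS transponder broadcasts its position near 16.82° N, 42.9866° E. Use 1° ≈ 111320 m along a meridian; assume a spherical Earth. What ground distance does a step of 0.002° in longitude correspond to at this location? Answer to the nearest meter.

One degree of longitude here spans 111320 × cos 16.82° = 111320 × 0.9572 ≈ 106558 m; 0.002° of that is 213.115 m.

213 meters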